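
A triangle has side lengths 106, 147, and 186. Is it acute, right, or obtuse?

Compare the square of the longest side to the sum of squares of the other two: 106² + 147² = 32845 < 34596 = 186².

obtuse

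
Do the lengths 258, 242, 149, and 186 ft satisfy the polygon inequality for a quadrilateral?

Yes

A quadrilateral exists iff every side is shorter than the sum of the others — equivalently, the longest side is less than the sum of the rest.
Longest side 258 < 577 (sum of the remaining 3), so yes.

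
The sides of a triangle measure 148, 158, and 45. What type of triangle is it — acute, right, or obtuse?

Compare the square of the longest side to the sum of squares of the other two: 45² + 148² = 23929 < 24964 = 158².

obtuse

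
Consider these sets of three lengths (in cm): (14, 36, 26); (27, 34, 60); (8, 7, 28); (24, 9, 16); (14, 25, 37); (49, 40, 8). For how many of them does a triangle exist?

(14,26,36): 14+26 > 36 → valid
(27,34,60): 27+34 > 60 → valid
(7,8,28): 7+8 ≤ 28 → not valid
(9,16,24): 9+16 > 24 → valid
(14,25,37): 14+25 > 37 → valid
(8,40,49): 8+40 ≤ 49 → not valid
4 of the 6 triples form a triangle.

4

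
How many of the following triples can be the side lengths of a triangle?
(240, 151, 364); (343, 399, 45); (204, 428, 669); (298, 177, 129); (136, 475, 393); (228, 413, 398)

(151,240,364): 151+240 > 364 → valid
(45,343,399): 45+343 ≤ 399 → not valid
(204,428,669): 204+428 ≤ 669 → not valid
(129,177,298): 129+177 > 298 → valid
(136,393,475): 136+393 > 475 → valid
(228,398,413): 228+398 > 413 → valid
4 of the 6 triples form a triangle.

4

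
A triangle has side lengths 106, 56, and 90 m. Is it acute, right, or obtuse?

right

Compare the square of the longest side to the sum of squares of the other two: 56² + 90² = 11236 = 106².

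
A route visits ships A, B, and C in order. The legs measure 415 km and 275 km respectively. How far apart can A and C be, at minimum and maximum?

By the triangle inequality, |415 − 275| ≤ AC ≤ 415 + 275.

140 ≤ AC ≤ 690 km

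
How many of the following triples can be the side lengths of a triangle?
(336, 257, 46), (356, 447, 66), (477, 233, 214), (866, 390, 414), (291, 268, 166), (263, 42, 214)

1

(46,257,336): 46+257 ≤ 336 → not valid
(66,356,447): 66+356 ≤ 447 → not valid
(214,233,477): 214+233 ≤ 477 → not valid
(390,414,866): 390+414 ≤ 866 → not valid
(166,268,291): 166+268 > 291 → valid
(42,214,263): 42+214 ≤ 263 → not valid
1 of the 6 triples forms a triangle.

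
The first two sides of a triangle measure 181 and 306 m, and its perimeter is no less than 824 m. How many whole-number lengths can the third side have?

150

Triangle inequality: 125 < x < 487. Perimeter ≥ 824 gives x ≥ 824 − 181 − 306 = 337.
So 337 ≤ x < 487; integers 337 through 486: 150 values.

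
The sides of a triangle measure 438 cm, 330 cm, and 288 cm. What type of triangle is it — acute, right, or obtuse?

Compare the square of the longest side to the sum of squares of the other two: 288² + 330² = 191844 = 438².

right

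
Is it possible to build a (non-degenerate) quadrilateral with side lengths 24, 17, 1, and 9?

A quadrilateral exists iff every side is shorter than the sum of the others — equivalently, the longest side is less than the sum of the rest.
Longest side 24 < 27 (sum of the remaining 3), so yes.

Yes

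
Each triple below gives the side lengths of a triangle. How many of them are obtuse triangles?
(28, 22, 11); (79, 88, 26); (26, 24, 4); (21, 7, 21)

3

(28,22,11): 11²+22² = 605 < 784 = 28² → obtuse
(79,88,26): 26²+79² = 6917 < 7744 = 88² → obtuse
(26,24,4): 4²+24² = 592 < 676 = 26² → obtuse
(21,7,21): 7²+21² = 490 > 441 = 21² → acute
3 of the 4 are obtuse.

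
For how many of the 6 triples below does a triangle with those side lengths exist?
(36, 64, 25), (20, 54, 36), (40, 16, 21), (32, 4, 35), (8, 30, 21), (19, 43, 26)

3

(25,36,64): 25+36 ≤ 64 → not valid
(20,36,54): 20+36 > 54 → valid
(16,21,40): 16+21 ≤ 40 → not valid
(4,32,35): 4+32 > 35 → valid
(8,21,30): 8+21 ≤ 30 → not valid
(19,26,43): 19+26 > 43 → valid
3 of the 6 triples form a triangle.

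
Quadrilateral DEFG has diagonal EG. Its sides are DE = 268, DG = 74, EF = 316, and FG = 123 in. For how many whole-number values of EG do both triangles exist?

From triangle DEG: 194 < EG < 342.
From triangle FEG: 193 < EG < 439.
Intersection: 194 < EG < 342, so integers 195 through 341: 147 values.

147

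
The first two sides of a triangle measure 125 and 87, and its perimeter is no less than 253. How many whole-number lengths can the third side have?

171

Triangle inequality: 38 < x < 212. Perimeter ≥ 253 gives x ≥ 253 − 125 − 87 = 41.
So 41 ≤ x < 212; integers 41 through 211: 171 values.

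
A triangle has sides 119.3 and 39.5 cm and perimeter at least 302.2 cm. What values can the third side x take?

143.4 ≤ x < 158.8

Triangle inequality alone gives 79.8 < x < 158.8.
The perimeter condition gives x ≥ 302.2 − 119.3 − 39.5 = 143.4.
Intersecting the two: 143.4 ≤ x < 158.8.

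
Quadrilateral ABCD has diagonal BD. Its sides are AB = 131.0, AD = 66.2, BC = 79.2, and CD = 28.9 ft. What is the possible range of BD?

From triangle ABD: |131.0 − 66.2| < BD < 131.0 + 66.2, i.e. 64.8 < BD < 197.2.
From triangle CBD: 50.3 < BD < 108.1.
Both must hold, so BD lies in the intersection.

64.8 < BD < 108.1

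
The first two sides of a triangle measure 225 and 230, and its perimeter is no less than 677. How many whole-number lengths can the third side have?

Triangle inequality: 5 < x < 455. Perimeter ≥ 677 gives x ≥ 677 − 225 − 230 = 222.
So 222 ≤ x < 455; integers 222 through 454: 233 values.

233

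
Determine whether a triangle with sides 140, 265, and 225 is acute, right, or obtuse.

Compare the square of the longest side to the sum of squares of the other two: 140² + 225² = 70225 = 265².

right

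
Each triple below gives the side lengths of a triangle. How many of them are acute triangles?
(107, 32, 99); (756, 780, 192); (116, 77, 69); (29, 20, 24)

(107,32,99): 32²+99² = 10825 < 11449 = 107² → obtuse
(756,780,192): 192²+756² = 608400 = 780² → right
(116,77,69): 69²+77² = 10690 < 13456 = 116² → obtuse
(29,20,24): 20²+24² = 976 > 841 = 29² → acute
1 of the 4 is acute.

1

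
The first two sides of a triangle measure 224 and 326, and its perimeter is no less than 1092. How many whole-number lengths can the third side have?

Triangle inequality: 102 < x < 550. Perimeter ≥ 1092 gives x ≥ 1092 − 224 − 326 = 542.
So 542 ≤ x < 550; integers 542 through 549: 8 values.

8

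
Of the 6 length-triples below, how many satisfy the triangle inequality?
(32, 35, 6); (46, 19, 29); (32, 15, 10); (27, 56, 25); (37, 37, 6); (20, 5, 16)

(6,32,35): 6+32 > 35 → valid
(19,29,46): 19+29 > 46 → valid
(10,15,32): 10+15 ≤ 32 → not valid
(25,27,56): 25+27 ≤ 56 → not valid
(6,37,37): 6+37 > 37 → valid
(5,16,20): 5+16 > 20 → valid
4 of the 6 triples form a triangle.

4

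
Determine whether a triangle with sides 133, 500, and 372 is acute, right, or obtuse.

Compare the square of the longest side to the sum of squares of the other two: 133² + 372² = 156073 < 250000 = 500².

obtuse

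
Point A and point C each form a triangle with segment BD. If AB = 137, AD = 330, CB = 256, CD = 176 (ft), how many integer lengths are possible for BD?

From triangle ABD: 193 < BD < 467.
From triangle CBD: 80 < BD < 432.
Intersection: 193 < BD < 432, so integers 194 through 431: 238 values.

238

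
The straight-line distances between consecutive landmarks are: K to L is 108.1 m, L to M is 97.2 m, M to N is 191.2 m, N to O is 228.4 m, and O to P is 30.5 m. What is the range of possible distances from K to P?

The maximum is all hops collinear in one direction: 108.1 + 97.2 + 191.2 + 228.4 + 30.5 = 655.4.
The longest hop is 228.4; the others sum to 427.0. Since 228.4 ≤ 427.0, the path can fold back on itself completely, so the minimum distance is 0.

0 ≤ KP ≤ 655.4 m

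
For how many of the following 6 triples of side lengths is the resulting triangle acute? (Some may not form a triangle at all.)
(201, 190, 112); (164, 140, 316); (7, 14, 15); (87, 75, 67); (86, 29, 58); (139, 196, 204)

4

(201,190,112): 112²+190² = 48644 > 40401 = 201² → acute
(164,140,316): 140+164 ≤ 316, not a triangle
(7,14,15): 7²+14² = 245 > 225 = 15² → acute
(87,75,67): 67²+75² = 10114 > 7569 = 87² → acute
(86,29,58): 29²+58² = 4205 < 7396 = 86² → obtuse
(139,196,204): 139²+196² = 57737 > 41616 = 204² → acute
4 of the 6 are acute.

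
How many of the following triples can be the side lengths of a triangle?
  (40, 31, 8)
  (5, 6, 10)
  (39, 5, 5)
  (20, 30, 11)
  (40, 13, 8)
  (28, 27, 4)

(8,31,40): 8+31 ≤ 40 → not valid
(5,6,10): 5+6 > 10 → valid
(5,5,39): 5+5 ≤ 39 → not valid
(11,20,30): 11+20 > 30 → valid
(8,13,40): 8+13 ≤ 40 → not valid
(4,27,28): 4+27 > 28 → valid
3 of the 6 triples form a triangle.

3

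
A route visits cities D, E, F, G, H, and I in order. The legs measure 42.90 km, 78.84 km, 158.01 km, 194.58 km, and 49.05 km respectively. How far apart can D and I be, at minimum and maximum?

0 ≤ DI ≤ 523.38 km

The maximum is all hops collinear in one direction: 42.90 + 78.84 + 158.01 + 194.58 + 49.05 = 523.38.
The longest hop is 194.58; the others sum to 328.80. Since 194.58 ≤ 328.80, the path can fold back on itself completely, so the minimum distance is 0.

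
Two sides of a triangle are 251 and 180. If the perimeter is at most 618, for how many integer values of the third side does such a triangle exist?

Triangle inequality: 71 < x < 431. Perimeter ≤ 618 gives x ≤ 618 − 251 − 180 = 187.
So 71 < x ≤ 187; integers 72 through 187: 116 values.

116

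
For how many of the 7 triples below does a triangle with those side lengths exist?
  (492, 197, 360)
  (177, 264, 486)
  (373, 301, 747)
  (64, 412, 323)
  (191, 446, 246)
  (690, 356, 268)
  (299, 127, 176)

(197,360,492): 197+360 > 492 → valid
(177,264,486): 177+264 ≤ 486 → not valid
(301,373,747): 301+373 ≤ 747 → not valid
(64,323,412): 64+323 ≤ 412 → not valid
(191,246,446): 191+246 ≤ 446 → not valid
(268,356,690): 268+356 ≤ 690 → not valid
(127,176,299): 127+176 > 299 → valid
2 of the 7 triples form a triangle.

2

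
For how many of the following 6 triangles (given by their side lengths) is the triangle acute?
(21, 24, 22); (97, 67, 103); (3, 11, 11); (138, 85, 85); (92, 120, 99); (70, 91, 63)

(21,24,22): 21²+22² = 925 > 576 = 24² → acute
(97,67,103): 67²+97² = 13898 > 10609 = 103² → acute
(3,11,11): 3²+11² = 130 > 121 = 11² → acute
(138,85,85): 85²+85² = 14450 < 19044 = 138² → obtuse
(92,120,99): 92²+99² = 18265 > 14400 = 120² → acute
(70,91,63): 63²+70² = 8869 > 8281 = 91² → acute
5 of the 6 are acute.

5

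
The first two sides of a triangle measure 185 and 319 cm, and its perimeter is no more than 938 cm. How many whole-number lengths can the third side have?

300

Triangle inequality: 134 < x < 504. Perimeter ≤ 938 gives x ≤ 938 − 185 − 319 = 434.
So 134 < x ≤ 434; integers 135 through 434: 300 values.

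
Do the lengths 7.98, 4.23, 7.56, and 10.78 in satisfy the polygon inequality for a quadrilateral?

Yes

A quadrilateral exists iff every side is shorter than the sum of the others — equivalently, the longest side is less than the sum of the rest.
Longest side 10.78 < 19.77 (sum of the remaining 3), so yes.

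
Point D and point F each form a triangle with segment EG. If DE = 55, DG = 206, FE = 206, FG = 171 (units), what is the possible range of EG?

From triangle DEG: |55 − 206| < EG < 55 + 206, i.e. 151 < EG < 261.
From triangle FEG: 35 < EG < 377.
Both must hold, so EG lies in the intersection.

151 < EG < 261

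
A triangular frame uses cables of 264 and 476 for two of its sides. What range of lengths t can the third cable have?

By the triangle inequality, t must be less than 264 + 476 = 740 and greater than |264 − 476| = 212.

212 < t < 740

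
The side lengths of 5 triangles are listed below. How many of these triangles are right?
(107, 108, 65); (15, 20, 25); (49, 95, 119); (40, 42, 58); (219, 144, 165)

3

(107,108,65): 65²+107² = 15674 > 11664 = 108² → acute
(15,20,25): 15²+20² = 625 = 25² → right
(49,95,119): 49²+95² = 11426 < 14161 = 119² → obtuse
(40,42,58): 40²+42² = 3364 = 58² → right
(219,144,165): 144²+165² = 47961 = 219² → right
3 of the 5 are right.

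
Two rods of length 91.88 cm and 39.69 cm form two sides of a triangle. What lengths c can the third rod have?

52.19 < c < 131.57 (cm)

By the triangle inequality, c must be less than 91.88 + 39.69 = 131.57 and greater than |91.88 − 39.69| = 52.19.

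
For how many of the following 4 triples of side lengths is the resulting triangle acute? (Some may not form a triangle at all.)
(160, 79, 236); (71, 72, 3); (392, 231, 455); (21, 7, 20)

1

(160,79,236): 79²+160² = 31841 < 55696 = 236² → obtuse
(71,72,3): 3²+71² = 5050 < 5184 = 72² → obtuse
(392,231,455): 231²+392² = 207025 = 455² → right
(21,7,20): 7²+20² = 449 > 441 = 21² → acute
1 of the 4 is acute.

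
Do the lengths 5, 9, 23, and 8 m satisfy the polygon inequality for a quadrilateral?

No

For a quadrilateral, each side must be shorter than the sum of the others.
Here the longest side is 23, but the remaining 3 sides sum to only 22.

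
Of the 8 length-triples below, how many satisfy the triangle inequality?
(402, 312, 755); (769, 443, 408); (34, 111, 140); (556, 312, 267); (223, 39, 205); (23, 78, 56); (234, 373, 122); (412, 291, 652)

6

(312,402,755): 312+402 ≤ 755 → not valid
(408,443,769): 408+443 > 769 → valid
(34,111,140): 34+111 > 140 → valid
(267,312,556): 267+312 > 556 → valid
(39,205,223): 39+205 > 223 → valid
(23,56,78): 23+56 > 78 → valid
(122,234,373): 122+234 ≤ 373 → not valid
(291,412,652): 291+412 > 652 → valid
6 of the 8 triples form a triangle.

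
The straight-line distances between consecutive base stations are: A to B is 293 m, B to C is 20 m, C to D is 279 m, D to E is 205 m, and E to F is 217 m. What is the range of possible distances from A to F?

The maximum is all hops collinear in one direction: 293 + 20 + 279 + 205 + 217 = 1014.
The longest hop is 293; the others sum to 721. Since 293 ≤ 721, the path can fold back on itself completely, so the minimum distance is 0.

0 ≤ AF ≤ 1014 m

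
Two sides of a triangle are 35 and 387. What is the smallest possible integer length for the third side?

The third side must be strictly greater than |35 − 387| = 352.
The smallest integer above 352 is 353.

353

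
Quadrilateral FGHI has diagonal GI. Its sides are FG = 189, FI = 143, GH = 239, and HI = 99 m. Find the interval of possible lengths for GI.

From triangle FGI: |189 − 143| < GI < 189 + 143, i.e. 46 < GI < 332.
From triangle HGI: 140 < GI < 338.
Both must hold, so GI lies in the intersection.

140 < GI < 332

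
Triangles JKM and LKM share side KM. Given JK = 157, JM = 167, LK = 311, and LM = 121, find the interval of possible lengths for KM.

From triangle JKM: |157 − 167| < KM < 157 + 167, i.e. 10 < KM < 324.
From triangle LKM: 190 < KM < 432.
Both must hold, so KM lies in the intersection.

190 < KM < 324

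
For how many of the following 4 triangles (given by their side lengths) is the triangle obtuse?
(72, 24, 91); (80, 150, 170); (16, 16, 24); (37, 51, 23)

(72,24,91): 24²+72² = 5760 < 8281 = 91² → obtuse
(80,150,170): 80²+150² = 28900 = 170² → right
(16,16,24): 16²+16² = 512 < 576 = 24² → obtuse
(37,51,23): 23²+37² = 1898 < 2601 = 51² → obtuse
3 of the 4 are obtuse.

3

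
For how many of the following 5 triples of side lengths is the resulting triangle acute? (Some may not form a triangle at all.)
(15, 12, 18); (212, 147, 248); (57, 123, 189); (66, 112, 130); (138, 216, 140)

2

(15,12,18): 12²+15² = 369 > 324 = 18² → acute
(212,147,248): 147²+212² = 66553 > 61504 = 248² → acute
(57,123,189): 57+123 ≤ 189, not a triangle
(66,112,130): 66²+112² = 16900 = 130² → right
(138,216,140): 138²+140² = 38644 < 46656 = 216² → obtuse
2 of the 5 are acute.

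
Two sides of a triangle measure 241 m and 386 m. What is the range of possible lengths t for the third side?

By the triangle inequality, t must be less than 241 + 386 = 627 and greater than |241 − 386| = 145.

145 < t < 627 (m)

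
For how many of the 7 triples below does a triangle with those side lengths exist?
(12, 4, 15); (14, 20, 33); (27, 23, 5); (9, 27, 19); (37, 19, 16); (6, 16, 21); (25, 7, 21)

(4,12,15): 4+12 > 15 → valid
(14,20,33): 14+20 > 33 → valid
(5,23,27): 5+23 > 27 → valid
(9,19,27): 9+19 > 27 → valid
(16,19,37): 16+19 ≤ 37 → not valid
(6,16,21): 6+16 > 21 → valid
(7,21,25): 7+21 > 25 → valid
6 of the 7 triples form a triangle.

6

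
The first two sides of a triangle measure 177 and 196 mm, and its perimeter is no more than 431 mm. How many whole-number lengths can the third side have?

39

Triangle inequality: 19 < x < 373. Perimeter ≤ 431 gives x ≤ 431 − 177 − 196 = 58.
So 19 < x ≤ 58; integers 20 through 58: 39 values.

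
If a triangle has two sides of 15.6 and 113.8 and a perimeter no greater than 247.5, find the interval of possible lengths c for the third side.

Triangle inequality alone gives 98.2 < c < 129.4.
The perimeter condition gives c ≤ 247.5 − 15.6 − 113.8 = 118.1.
Intersecting the two: 98.2 < c ≤ 118.1.

98.2 < c ≤ 118.1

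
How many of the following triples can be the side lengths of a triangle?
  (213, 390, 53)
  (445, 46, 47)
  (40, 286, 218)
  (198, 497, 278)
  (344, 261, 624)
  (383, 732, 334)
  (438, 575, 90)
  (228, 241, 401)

1

(53,213,390): 53+213 ≤ 390 → not valid
(46,47,445): 46+47 ≤ 445 → not valid
(40,218,286): 40+218 ≤ 286 → not valid
(198,278,497): 198+278 ≤ 497 → not valid
(261,344,624): 261+344 ≤ 624 → not valid
(334,383,732): 334+383 ≤ 732 → not valid
(90,438,575): 90+438 ≤ 575 → not valid
(228,241,401): 228+241 > 401 → valid
1 of the 8 triples forms a triangle.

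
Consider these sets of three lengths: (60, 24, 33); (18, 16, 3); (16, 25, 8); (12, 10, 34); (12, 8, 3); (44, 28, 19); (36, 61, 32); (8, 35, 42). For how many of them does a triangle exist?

4

(24,33,60): 24+33 ≤ 60 → not valid
(3,16,18): 3+16 > 18 → valid
(8,16,25): 8+16 ≤ 25 → not valid
(10,12,34): 10+12 ≤ 34 → not valid
(3,8,12): 3+8 ≤ 12 → not valid
(19,28,44): 19+28 > 44 → valid
(32,36,61): 32+36 > 61 → valid
(8,35,42): 8+35 > 42 → valid
4 of the 8 triples form a triangle.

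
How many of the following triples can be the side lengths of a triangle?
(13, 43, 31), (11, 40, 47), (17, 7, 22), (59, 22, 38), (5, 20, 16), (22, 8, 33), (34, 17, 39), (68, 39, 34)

7

(13,31,43): 13+31 > 43 → valid
(11,40,47): 11+40 > 47 → valid
(7,17,22): 7+17 > 22 → valid
(22,38,59): 22+38 > 59 → valid
(5,16,20): 5+16 > 20 → valid
(8,22,33): 8+22 ≤ 33 → not valid
(17,34,39): 17+34 > 39 → valid
(34,39,68): 34+39 > 68 → valid
7 of the 8 triples form a triangle.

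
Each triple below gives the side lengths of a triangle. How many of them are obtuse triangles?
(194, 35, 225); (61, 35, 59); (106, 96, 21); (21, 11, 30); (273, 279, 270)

3

(194,35,225): 35²+194² = 38861 < 50625 = 225² → obtuse
(61,35,59): 35²+59² = 4706 > 3721 = 61² → acute
(106,96,21): 21²+96² = 9657 < 11236 = 106² → obtuse
(21,11,30): 11²+21² = 562 < 900 = 30² → obtuse
(273,279,270): 270²+273² = 147429 > 77841 = 279² → acute
3 of the 5 are obtuse.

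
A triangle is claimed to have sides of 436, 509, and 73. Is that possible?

The two shorter sides sum to 509, exactly equal to the longest side 509.
That gives only a degenerate (flat) triangle — the inequality must be strict.

No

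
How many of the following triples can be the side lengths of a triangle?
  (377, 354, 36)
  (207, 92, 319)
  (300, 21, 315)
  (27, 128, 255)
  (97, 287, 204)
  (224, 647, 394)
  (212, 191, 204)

4

(36,354,377): 36+354 > 377 → valid
(92,207,319): 92+207 ≤ 319 → not valid
(21,300,315): 21+300 > 315 → valid
(27,128,255): 27+128 ≤ 255 → not valid
(97,204,287): 97+204 > 287 → valid
(224,394,647): 224+394 ≤ 647 → not valid
(191,204,212): 191+204 > 212 → valid
4 of the 7 triples form a triangle.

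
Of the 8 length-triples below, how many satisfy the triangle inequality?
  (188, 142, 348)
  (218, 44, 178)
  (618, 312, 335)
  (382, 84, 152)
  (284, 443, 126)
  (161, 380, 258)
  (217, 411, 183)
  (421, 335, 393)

(142,188,348): 142+188 ≤ 348 → not valid
(44,178,218): 44+178 > 218 → valid
(312,335,618): 312+335 > 618 → valid
(84,152,382): 84+152 ≤ 382 → not valid
(126,284,443): 126+284 ≤ 443 → not valid
(161,258,380): 161+258 > 380 → valid
(183,217,411): 183+217 ≤ 411 → not valid
(335,393,421): 335+393 > 421 → valid
4 of the 8 triples form a triangle.

4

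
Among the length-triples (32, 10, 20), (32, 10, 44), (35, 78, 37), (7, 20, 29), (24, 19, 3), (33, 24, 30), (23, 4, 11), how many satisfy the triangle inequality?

1

(10,20,32): 10+20 ≤ 32 → not valid
(10,32,44): 10+32 ≤ 44 → not valid
(35,37,78): 35+37 ≤ 78 → not valid
(7,20,29): 7+20 ≤ 29 → not valid
(3,19,24): 3+19 ≤ 24 → not valid
(24,30,33): 24+30 > 33 → valid
(4,11,23): 4+11 ≤ 23 → not valid
1 of the 7 triples forms a triangle.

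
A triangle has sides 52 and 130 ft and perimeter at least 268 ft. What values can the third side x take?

Triangle inequality alone gives 78 < x < 182.
The perimeter condition gives x ≥ 268 − 52 − 130 = 86.
Intersecting the two: 86 ≤ x < 182.

86 ≤ x < 182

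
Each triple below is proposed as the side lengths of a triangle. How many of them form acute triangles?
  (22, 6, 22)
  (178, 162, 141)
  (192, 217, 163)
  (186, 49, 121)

(22,6,22): 6²+22² = 520 > 484 = 22² → acute
(178,162,141): 141²+162² = 46125 > 31684 = 178² → acute
(192,217,163): 163²+192² = 63433 > 47089 = 217² → acute
(186,49,121): 49+121 ≤ 186, not a triangle
3 of the 4 are acute.

3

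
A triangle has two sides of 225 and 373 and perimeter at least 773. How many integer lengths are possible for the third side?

423

Triangle inequality: 148 < x < 598. Perimeter ≥ 773 gives x ≥ 773 − 225 − 373 = 175.
So 175 ≤ x < 598; integers 175 through 597: 423 values.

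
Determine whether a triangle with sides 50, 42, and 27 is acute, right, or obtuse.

obtuse

Compare the square of the longest side to the sum of squares of the other two: 27² + 42² = 2493 < 2500 = 50².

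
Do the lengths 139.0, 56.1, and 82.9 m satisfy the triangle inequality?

No

The two shorter sides sum to 139.0, exactly equal to the longest side 139.0.
That gives only a degenerate (flat) triangle — the inequality must be strict.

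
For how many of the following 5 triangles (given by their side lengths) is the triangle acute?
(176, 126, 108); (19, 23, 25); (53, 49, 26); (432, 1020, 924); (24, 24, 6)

3

(176,126,108): 108²+126² = 27540 < 30976 = 176² → obtuse
(19,23,25): 19²+23² = 890 > 625 = 25² → acute
(53,49,26): 26²+49² = 3077 > 2809 = 53² → acute
(432,1020,924): 432²+924² = 1040400 = 1020² → right
(24,24,6): 6²+24² = 612 > 576 = 24² → acute
3 of the 5 are acute.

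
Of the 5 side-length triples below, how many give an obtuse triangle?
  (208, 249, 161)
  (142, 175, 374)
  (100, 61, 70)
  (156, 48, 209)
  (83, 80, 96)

(208,249,161): 161²+208² = 69185 > 62001 = 249² → acute
(142,175,374): 142+175 ≤ 374, not a triangle
(100,61,70): 61²+70² = 8621 < 10000 = 100² → obtuse
(156,48,209): 48+156 ≤ 209, not a triangle
(83,80,96): 80²+83² = 13289 > 9216 = 96² → acute
1 of the 5 is obtuse.

1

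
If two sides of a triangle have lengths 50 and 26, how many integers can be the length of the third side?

The third side lies in the open interval (24, 76).
Integers from 25 to 75 inclusive: 75 − 25 + 1 = 51.

51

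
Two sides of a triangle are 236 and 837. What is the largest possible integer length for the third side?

1072

The third side must be strictly less than 236 + 837 = 1073.
The largest integer below 1073 is 1072.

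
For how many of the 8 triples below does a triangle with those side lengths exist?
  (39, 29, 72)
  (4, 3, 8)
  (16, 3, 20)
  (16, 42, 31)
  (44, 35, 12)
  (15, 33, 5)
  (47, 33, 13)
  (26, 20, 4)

2

(29,39,72): 29+39 ≤ 72 → not valid
(3,4,8): 3+4 ≤ 8 → not valid
(3,16,20): 3+16 ≤ 20 → not valid
(16,31,42): 16+31 > 42 → valid
(12,35,44): 12+35 > 44 → valid
(5,15,33): 5+15 ≤ 33 → not valid
(13,33,47): 13+33 ≤ 47 → not valid
(4,20,26): 4+20 ≤ 26 → not valid
2 of the 8 triples form a triangle.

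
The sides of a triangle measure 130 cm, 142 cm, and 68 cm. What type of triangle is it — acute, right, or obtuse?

acute

Compare the square of the longest side to the sum of squares of the other two: 68² + 130² = 21524 > 20164 = 142².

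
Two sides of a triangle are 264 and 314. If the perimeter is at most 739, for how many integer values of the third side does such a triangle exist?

111

Triangle inequality: 50 < x < 578. Perimeter ≤ 739 gives x ≤ 739 − 264 − 314 = 161.
So 50 < x ≤ 161; integers 51 through 161: 111 values.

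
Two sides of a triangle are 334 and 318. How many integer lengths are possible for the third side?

635

The third side lies in the open interval (16, 652).
Integers from 17 to 651 inclusive: 651 − 17 + 1 = 635.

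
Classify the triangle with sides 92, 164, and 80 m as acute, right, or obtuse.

obtuse

Compare the square of the longest side to the sum of squares of the other two: 80² + 92² = 14864 < 26896 = 164².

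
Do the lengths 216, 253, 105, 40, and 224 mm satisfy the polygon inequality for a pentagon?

A pentagon exists iff every side is shorter than the sum of the others — equivalently, the longest side is less than the sum of the rest.
Longest side 253 < 585 (sum of the remaining 4), so yes.

Yes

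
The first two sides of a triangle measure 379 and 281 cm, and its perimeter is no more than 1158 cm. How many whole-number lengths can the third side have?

400

Triangle inequality: 98 < x < 660. Perimeter ≤ 1158 gives x ≤ 1158 − 379 − 281 = 498.
So 98 < x ≤ 498; integers 99 through 498: 400 values.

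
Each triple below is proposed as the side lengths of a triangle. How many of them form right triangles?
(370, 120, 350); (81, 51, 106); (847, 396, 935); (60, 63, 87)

3

(370,120,350): 120²+350² = 136900 = 370² → right
(81,51,106): 51²+81² = 9162 < 11236 = 106² → obtuse
(847,396,935): 396²+847² = 874225 = 935² → right
(60,63,87): 60²+63² = 7569 = 87² → right
3 of the 4 are right.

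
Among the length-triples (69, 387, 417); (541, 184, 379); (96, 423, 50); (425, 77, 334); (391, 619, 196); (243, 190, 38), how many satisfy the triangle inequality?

2

(69,387,417): 69+387 > 417 → valid
(184,379,541): 184+379 > 541 → valid
(50,96,423): 50+96 ≤ 423 → not valid
(77,334,425): 77+334 ≤ 425 → not valid
(196,391,619): 196+391 ≤ 619 → not valid
(38,190,243): 38+190 ≤ 243 → not valid
2 of the 6 triples form a triangle.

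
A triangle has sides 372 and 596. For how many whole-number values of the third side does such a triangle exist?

The third side lies in the open interval (224, 968).
Integers from 225 to 967 inclusive: 967 − 225 + 1 = 743.

743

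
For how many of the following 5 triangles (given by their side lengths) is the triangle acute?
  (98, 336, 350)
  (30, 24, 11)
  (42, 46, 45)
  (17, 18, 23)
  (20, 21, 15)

3

(98,336,350): 98²+336² = 122500 = 350² → right
(30,24,11): 11²+24² = 697 < 900 = 30² → obtuse
(42,46,45): 42²+45² = 3789 > 2116 = 46² → acute
(17,18,23): 17²+18² = 613 > 529 = 23² → acute
(20,21,15): 15²+20² = 625 > 441 = 21² → acute
3 of the 5 are acute.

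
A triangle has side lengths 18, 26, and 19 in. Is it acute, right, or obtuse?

Compare the square of the longest side to the sum of squares of the other two: 18² + 19² = 685 > 676 = 26².

acute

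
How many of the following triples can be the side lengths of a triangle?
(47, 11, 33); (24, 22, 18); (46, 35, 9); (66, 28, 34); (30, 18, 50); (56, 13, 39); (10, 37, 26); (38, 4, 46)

1

(11,33,47): 11+33 ≤ 47 → not valid
(18,22,24): 18+22 > 24 → valid
(9,35,46): 9+35 ≤ 46 → not valid
(28,34,66): 28+34 ≤ 66 → not valid
(18,30,50): 18+30 ≤ 50 → not valid
(13,39,56): 13+39 ≤ 56 → not valid
(10,26,37): 10+26 ≤ 37 → not valid
(4,38,46): 4+38 ≤ 46 → not valid
1 of the 8 triples forms a triangle.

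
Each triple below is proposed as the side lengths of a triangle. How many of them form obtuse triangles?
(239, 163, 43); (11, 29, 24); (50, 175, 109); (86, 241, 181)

(239,163,43): 43+163 ≤ 239, not a triangle
(11,29,24): 11²+24² = 697 < 841 = 29² → obtuse
(50,175,109): 50+109 ≤ 175, not a triangle
(86,241,181): 86²+181² = 40157 < 58081 = 241² → obtuse
2 of the 4 are obtuse.

2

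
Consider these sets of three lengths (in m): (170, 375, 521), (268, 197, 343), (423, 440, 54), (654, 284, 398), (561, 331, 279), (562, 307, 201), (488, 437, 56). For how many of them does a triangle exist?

(170,375,521): 170+375 > 521 → valid
(197,268,343): 197+268 > 343 → valid
(54,423,440): 54+423 > 440 → valid
(284,398,654): 284+398 > 654 → valid
(279,331,561): 279+331 > 561 → valid
(201,307,562): 201+307 ≤ 562 → not valid
(56,437,488): 56+437 > 488 → valid
6 of the 7 triples form a triangle.

6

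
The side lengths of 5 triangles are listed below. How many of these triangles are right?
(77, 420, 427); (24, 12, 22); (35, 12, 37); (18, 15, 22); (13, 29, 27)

2

(77,420,427): 77²+420² = 182329 = 427² → right
(24,12,22): 12²+22² = 628 > 576 = 24² → acute
(35,12,37): 12²+35² = 1369 = 37² → right
(18,15,22): 15²+18² = 549 > 484 = 22² → acute
(13,29,27): 13²+27² = 898 > 841 = 29² → acute
2 of the 5 are right.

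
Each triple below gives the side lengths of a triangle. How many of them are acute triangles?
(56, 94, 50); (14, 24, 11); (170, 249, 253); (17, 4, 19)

1

(56,94,50): 50²+56² = 5636 < 8836 = 94² → obtuse
(14,24,11): 11²+14² = 317 < 576 = 24² → obtuse
(170,249,253): 170²+249² = 90901 > 64009 = 253² → acute
(17,4,19): 4²+17² = 305 < 361 = 19² → obtuse
1 of the 4 is acute.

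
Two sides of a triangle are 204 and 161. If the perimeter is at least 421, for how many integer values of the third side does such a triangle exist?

Triangle inequality: 43 < x < 365. Perimeter ≥ 421 gives x ≥ 421 − 204 − 161 = 56.
So 56 ≤ x < 365; integers 56 through 364: 309 values.

309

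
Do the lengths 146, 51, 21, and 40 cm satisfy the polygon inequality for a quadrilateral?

No

For a quadrilateral, each side must be shorter than the sum of the others.
Here the longest side is 146, but the remaining 3 sides sum to only 112.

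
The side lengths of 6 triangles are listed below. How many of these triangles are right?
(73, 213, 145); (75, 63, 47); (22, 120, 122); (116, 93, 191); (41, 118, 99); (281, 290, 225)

1

(73,213,145): 73²+145² = 26354 < 45369 = 213² → obtuse
(75,63,47): 47²+63² = 6178 > 5625 = 75² → acute
(22,120,122): 22²+120² = 14884 = 122² → right
(116,93,191): 93²+116² = 22105 < 36481 = 191² → obtuse
(41,118,99): 41²+99² = 11482 < 13924 = 118² → obtuse
(281,290,225): 225²+281² = 129586 > 84100 = 290² → acute
1 of the 6 is right.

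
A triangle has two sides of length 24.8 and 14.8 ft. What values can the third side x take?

10.0 < x < 39.6 (ft)

By the triangle inequality, x must be less than 24.8 + 14.8 = 39.6 and greater than |24.8 − 14.8| = 10.0.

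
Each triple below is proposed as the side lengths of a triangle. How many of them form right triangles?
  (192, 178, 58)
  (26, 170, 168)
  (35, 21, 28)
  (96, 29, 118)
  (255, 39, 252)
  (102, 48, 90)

(192,178,58): 58²+178² = 35048 < 36864 = 192² → obtuse
(26,170,168): 26²+168² = 28900 = 170² → right
(35,21,28): 21²+28² = 1225 = 35² → right
(96,29,118): 29²+96² = 10057 < 13924 = 118² → obtuse
(255,39,252): 39²+252² = 65025 = 255² → right
(102,48,90): 48²+90² = 10404 = 102² → right
4 of the 6 are right.

4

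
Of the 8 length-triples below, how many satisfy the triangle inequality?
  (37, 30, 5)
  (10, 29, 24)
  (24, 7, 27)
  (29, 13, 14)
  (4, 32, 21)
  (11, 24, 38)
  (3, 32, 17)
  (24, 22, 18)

3

(5,30,37): 5+30 ≤ 37 → not valid
(10,24,29): 10+24 > 29 → valid
(7,24,27): 7+24 > 27 → valid
(13,14,29): 13+14 ≤ 29 → not valid
(4,21,32): 4+21 ≤ 32 → not valid
(11,24,38): 11+24 ≤ 38 → not valid
(3,17,32): 3+17 ≤ 32 → not valid
(18,22,24): 18+22 > 24 → valid
3 of the 8 triples form a triangle.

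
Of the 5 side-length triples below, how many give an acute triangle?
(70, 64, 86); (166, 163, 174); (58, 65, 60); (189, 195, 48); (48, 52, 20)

3

(70,64,86): 64²+70² = 8996 > 7396 = 86² → acute
(166,163,174): 163²+166² = 54125 > 30276 = 174² → acute
(58,65,60): 58²+60² = 6964 > 4225 = 65² → acute
(189,195,48): 48²+189² = 38025 = 195² → right
(48,52,20): 20²+48² = 2704 = 52² → right
3 of the 5 are acute.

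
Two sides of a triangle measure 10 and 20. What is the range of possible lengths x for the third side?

By the triangle inequality, x must be less than 10 + 20 = 30 and greater than |10 − 20| = 10.

10 < x < 30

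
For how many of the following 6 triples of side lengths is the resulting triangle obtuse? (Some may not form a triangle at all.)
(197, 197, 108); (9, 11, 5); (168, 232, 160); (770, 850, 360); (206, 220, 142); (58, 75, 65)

(197,197,108): 108²+197² = 50473 > 38809 = 197² → acute
(9,11,5): 5²+9² = 106 < 121 = 11² → obtuse
(168,232,160): 160²+168² = 53824 = 232² → right
(770,850,360): 360²+770² = 722500 = 850² → right
(206,220,142): 142²+206² = 62600 > 48400 = 220² → acute
(58,75,65): 58²+65² = 7589 > 5625 = 75² → acute
1 of the 6 is obtuse.

1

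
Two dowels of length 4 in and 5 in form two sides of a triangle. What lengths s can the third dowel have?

By the triangle inequality, s must be less than 4 + 5 = 9 and greater than |4 − 5| = 1.

1 < s < 9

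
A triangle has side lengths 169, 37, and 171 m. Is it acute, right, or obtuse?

acute

Compare the square of the longest side to the sum of squares of the other two: 37² + 169² = 29930 > 29241 = 171².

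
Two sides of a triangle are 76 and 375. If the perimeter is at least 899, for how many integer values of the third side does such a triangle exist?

3

Triangle inequality: 299 < x < 451. Perimeter ≥ 899 gives x ≥ 899 − 76 − 375 = 448.
So 448 ≤ x < 451; integers 448 through 450: 3 values.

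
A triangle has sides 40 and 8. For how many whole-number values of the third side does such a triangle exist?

15

The third side lies in the open interval (32, 48).
Integers from 33 to 47 inclusive: 47 − 33 + 1 = 15.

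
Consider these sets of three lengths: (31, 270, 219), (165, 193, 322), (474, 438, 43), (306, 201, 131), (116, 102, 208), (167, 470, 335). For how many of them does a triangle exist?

5

(31,219,270): 31+219 ≤ 270 → not valid
(165,193,322): 165+193 > 322 → valid
(43,438,474): 43+438 > 474 → valid
(131,201,306): 131+201 > 306 → valid
(102,116,208): 102+116 > 208 → valid
(167,335,470): 167+335 > 470 → valid
5 of the 6 triples form a triangle.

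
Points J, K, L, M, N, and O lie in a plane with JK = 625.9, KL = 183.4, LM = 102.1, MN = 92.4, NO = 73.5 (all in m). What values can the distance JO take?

174.5 ≤ JO ≤ 1077.3 m

The maximum is all hops collinear in one direction: 625.9 + 183.4 + 102.1 + 92.4 + 73.5 = 1077.3.
The longest hop is 625.9; the others sum to 451.4. Folding the others back against it leaves at least 625.9 − 451.4 = 174.5.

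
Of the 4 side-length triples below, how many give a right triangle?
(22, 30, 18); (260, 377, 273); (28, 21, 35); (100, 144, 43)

2

(22,30,18): 18²+22² = 808 < 900 = 30² → obtuse
(260,377,273): 260²+273² = 142129 = 377² → right
(28,21,35): 21²+28² = 1225 = 35² → right
(100,144,43): 43+100 ≤ 144, not a triangle
2 of the 4 are right.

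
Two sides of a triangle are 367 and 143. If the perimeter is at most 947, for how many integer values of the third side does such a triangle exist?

213

Triangle inequality: 224 < x < 510. Perimeter ≤ 947 gives x ≤ 947 − 367 − 143 = 437.
So 224 < x ≤ 437; integers 225 through 437: 213 values.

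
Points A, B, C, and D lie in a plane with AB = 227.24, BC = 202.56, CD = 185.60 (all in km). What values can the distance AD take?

0 ≤ AD ≤ 615.40 km

The maximum is all hops collinear in one direction: 227.24 + 202.56 + 185.60 = 615.40.
The longest hop is 227.24; the others sum to 388.16. Since 227.24 ≤ 388.16, the path can fold back on itself completely, so the minimum distance is 0.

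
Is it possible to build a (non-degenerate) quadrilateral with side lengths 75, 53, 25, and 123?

A quadrilateral exists iff every side is shorter than the sum of the others — equivalently, the longest side is less than the sum of the rest.
Longest side 123 < 153 (sum of the remaining 3), so yes.

Yes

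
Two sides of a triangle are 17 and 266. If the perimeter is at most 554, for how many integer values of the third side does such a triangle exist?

Triangle inequality: 249 < x < 283. Perimeter ≤ 554 gives x ≤ 554 − 17 − 266 = 271.
So 249 < x ≤ 271; integers 250 through 271: 22 values.

22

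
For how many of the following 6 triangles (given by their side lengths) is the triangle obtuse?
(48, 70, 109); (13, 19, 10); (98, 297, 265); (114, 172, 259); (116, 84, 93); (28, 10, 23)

(48,70,109): 48²+70² = 7204 < 11881 = 109² → obtuse
(13,19,10): 10²+13² = 269 < 361 = 19² → obtuse
(98,297,265): 98²+265² = 79829 < 88209 = 297² → obtuse
(114,172,259): 114²+172² = 42580 < 67081 = 259² → obtuse
(116,84,93): 84²+93² = 15705 > 13456 = 116² → acute
(28,10,23): 10²+23² = 629 < 784 = 28² → obtuse
5 of the 6 are obtuse.

5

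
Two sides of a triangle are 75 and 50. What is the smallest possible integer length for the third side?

The third side must be strictly greater than |75 − 50| = 25.
The smallest integer above 25 is 26.

26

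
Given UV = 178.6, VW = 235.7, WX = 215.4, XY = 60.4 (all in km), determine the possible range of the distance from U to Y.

0 ≤ UY ≤ 690.1 km

The maximum is all hops collinear in one direction: 178.6 + 235.7 + 215.4 + 60.4 = 690.1.
The longest hop is 235.7; the others sum to 454.4. Since 235.7 ≤ 454.4, the path can fold back on itself completely, so the minimum distance is 0.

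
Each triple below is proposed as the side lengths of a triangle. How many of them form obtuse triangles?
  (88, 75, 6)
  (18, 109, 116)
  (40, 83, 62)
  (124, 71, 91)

3

(88,75,6): 6+75 ≤ 88, not a triangle
(18,109,116): 18²+109² = 12205 < 13456 = 116² → obtuse
(40,83,62): 40²+62² = 5444 < 6889 = 83² → obtuse
(124,71,91): 71²+91² = 13322 < 15376 = 124² → obtuse
3 of the 4 are obtuse.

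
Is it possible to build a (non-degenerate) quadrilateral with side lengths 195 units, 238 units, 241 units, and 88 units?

Yes

A quadrilateral exists iff every side is shorter than the sum of the others — equivalently, the longest side is less than the sum of the rest.
Longest side 241 < 521 (sum of the remaining 3), so yes.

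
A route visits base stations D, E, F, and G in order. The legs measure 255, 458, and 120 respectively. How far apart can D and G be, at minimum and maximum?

The maximum is all hops collinear in one direction: 255 + 458 + 120 = 833.
The longest hop is 458; the others sum to 375. Folding the others back against it leaves at least 458 − 375 = 83.

83 ≤ DG ≤ 833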